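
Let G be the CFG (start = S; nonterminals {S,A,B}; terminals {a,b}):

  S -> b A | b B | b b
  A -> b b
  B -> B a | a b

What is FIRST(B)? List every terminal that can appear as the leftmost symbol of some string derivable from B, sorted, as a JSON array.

FIRST sets, iterate to fixpoint:
pass 1:
  A via A→b b: +{b}
  B via B→a b: +{a}
  S via S→b A: +{b}
  S: {b}  A: {b}  B: {a}
pass 2: — fixpoint
  S: {b}  A: {b}  B: {a}

FIRST(B) = ["a"]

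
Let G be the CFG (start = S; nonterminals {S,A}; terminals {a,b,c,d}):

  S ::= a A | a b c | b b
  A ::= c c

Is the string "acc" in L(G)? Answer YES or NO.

Convert to CNF:
  S -> T1 A | T1 X3 | T2 T2
  A -> T0 T0
  T0 -> c
  T1 -> a
  T2 -> b
  X3 -> T2 T0

Fill CYK table bottom-up:
  T[0,0] 'a' = {T1}  orig:{}
  T[1,1] 'c' = {T0}  orig:{}
  T[2,2] 'c' = {T0}  orig:{}
  T[0,1] 'ac' = ∅
  T[1,2] 'cc' = {A}
  T[0,2] 'acc' = {S}

S ∈ T[0,2] ⇒ YES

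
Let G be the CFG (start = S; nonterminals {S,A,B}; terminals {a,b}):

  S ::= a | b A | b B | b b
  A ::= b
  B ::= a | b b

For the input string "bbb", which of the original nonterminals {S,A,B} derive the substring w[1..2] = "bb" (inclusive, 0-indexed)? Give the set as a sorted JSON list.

Convert to CNF:
  S -> T0 A | T0 B | T0 T0 | a
  A -> b
  B -> T0 T0 | a
  T0 -> b

CYK fill — only the sub-triangle for w[1..2]:
  cell(1,1) b: {A,T0}  orig:{A}
  cell(2,2) b: {A,T0}  orig:{A}
  cell(1,2) bb: {B,S}

Original NTs in T[1,2] deriving "bb": ["B", "S"]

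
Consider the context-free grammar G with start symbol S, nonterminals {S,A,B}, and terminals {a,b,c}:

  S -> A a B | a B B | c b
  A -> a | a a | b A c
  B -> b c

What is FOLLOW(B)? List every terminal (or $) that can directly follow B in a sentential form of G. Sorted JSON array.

FIRST iteration:
iter 1:
  A via A→a: +{a}
  A via A→b A c: +{b}
  B via B→b c: +{b}
  S via S→A a B: +{a,b}
  S via S→c b: +{c}
  S: {a,b,c}  A: {a,b}  B: {b}
iter 2: (no change)
  S: {a,b,c}  A: {a,b}  B: {b}

FOLLOW iteration:
FOLLOW(S) := {$}
pass 1:
  A→b A c: FOLLOW(A) ⊇ FIRST(c) = {c}; new: +{c}
  S→A a B: FOLLOW(A) ⊇ FIRST(a) = {a}; new: +{a}
  S→A a B: FOLLOW(B) ⊇ FOLLOW(S) ⊇ {$}; new: +{$}
  S→a B B: FOLLOW(B) ⊇ FIRST(B) = {b}; new: +{b}
  FOLLOW[S]={$}  FOLLOW[A]={a,c}  FOLLOW[B]={$,b}
pass 2: — fixpoint
  FOLLOW[S]={$}  FOLLOW[A]={a,c}  FOLLOW[B]={$,b}

FOLLOW(B) = ["$", "b"]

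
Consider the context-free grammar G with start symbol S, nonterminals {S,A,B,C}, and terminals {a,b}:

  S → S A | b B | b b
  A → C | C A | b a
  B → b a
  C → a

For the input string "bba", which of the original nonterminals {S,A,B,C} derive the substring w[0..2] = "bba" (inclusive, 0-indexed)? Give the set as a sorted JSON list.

CNF form of G:
  S -> S A | T0 B | T0 T0
  A -> C A | T0 T1 | a
  B -> T0 T1
  C -> a
  T0 -> b
  T1 -> a

CYK table (by increasing span), restricted to cells inside w[0..2]:
  T[0,0] 'b' = {T0}  orig:{}
  T[1,1] 'b' = {T0}  orig:{}
  T[2,2] 'a' = {A,C,T1}  orig:{A,C}
  T[0,1] 'bb' = {S}
  T[1,2] 'ba' = {A,B}
  T[0,2] 'bba' = {S}

Original NTs in T[0,2] deriving "bba": ["S"]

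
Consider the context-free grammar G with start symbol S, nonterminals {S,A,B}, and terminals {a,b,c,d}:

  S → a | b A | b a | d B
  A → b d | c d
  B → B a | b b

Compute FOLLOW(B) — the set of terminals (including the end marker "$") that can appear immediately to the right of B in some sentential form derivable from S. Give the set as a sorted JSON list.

FIRST sets, iterate to fixpoint:
pass 1:
  A via A→b d: +{b}
  A via A→c d: +{c}
  B via B→b b: +{b}
  S via S→a: +{a}
  S via S→b A: +{b}
  S via S→d B: +{d}
  FIRST[S]={a,b,d}  FIRST[A]={b,c}  FIRST[B]={b}
pass 2: — fixpoint
  FIRST[S]={a,b,d}  FIRST[A]={b,c}  FIRST[B]={b}

FOLLOW iteration:
FOLLOW(S) := {$}
pass 1:
  B→B a: FOLLOW(B) ⊇ FIRST(a) = {a}; new: +{a}
  S→b A: FOLLOW(A) ⊇ FOLLOW(S) ⊇ {$}; new: +{$}
  S→d B: FOLLOW(B) ⊇ FOLLOW(S) ⊇ {$}; new: +{$}
  S: {$}  A: {$}  B: {$,a}
pass 2: — fixpoint
  S: {$}  A: {$}  B: {$,a}

FOLLOW(B) = ["$", "a"]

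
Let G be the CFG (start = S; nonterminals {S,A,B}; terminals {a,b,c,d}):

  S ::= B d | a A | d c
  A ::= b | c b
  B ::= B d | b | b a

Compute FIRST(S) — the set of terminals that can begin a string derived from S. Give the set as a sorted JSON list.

FIRST sets, iterate to fixpoint:
[1]
  A via A→b: +{b}
  A via A→c b: +{c}
  B via B→b: +{b}
  S via S→B d: +{b}
  S via S→a A: +{a}
  S via S→d c: +{d}
  S: {a,b,d}  A: {b,c}  B: {b}
[2] — fixpoint
  S: {a,b,d}  A: {b,c}  B: {b}

FIRST(S) = ["a", "b", "d"]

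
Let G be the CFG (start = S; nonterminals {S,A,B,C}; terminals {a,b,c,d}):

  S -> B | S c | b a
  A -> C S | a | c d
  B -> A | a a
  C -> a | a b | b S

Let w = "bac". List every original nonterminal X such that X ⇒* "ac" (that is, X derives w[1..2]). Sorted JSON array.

CNF form of G:
  S -> C S | S T0 | T0 T1 | T2 T2 | T3 T2 | a
  A -> C S | T0 T1 | a
  B -> C S | T0 T1 | T2 T2 | a
  C -> T2 T3 | T3 S | a
  T0 -> c
  T1 -> d
  T2 -> a
  T3 -> b

CYK fill, restricted to cells inside w[1..2]:
  T[1,1] 'a' = {A,B,C,S,T2}  orig:{A,B,C,S}
  T[2,2] 'c' = {T0}  orig:{}
  T[1,2] 'ac' = {S}

Original NTs in T[1,2] deriving "ac": ["S"]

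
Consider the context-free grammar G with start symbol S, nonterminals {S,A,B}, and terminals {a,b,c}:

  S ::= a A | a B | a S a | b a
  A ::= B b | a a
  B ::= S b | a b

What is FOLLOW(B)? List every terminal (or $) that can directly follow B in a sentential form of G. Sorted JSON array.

Compute FIRST by fixpoint:
iter 1:
  A via A→a a: +{a}
  B via B→a b: +{a}
  S via S→a A: +{a}
  S via S→b a: +{b}
  FIRST[S]={a,b}  FIRST[A]={a}  FIRST[B]={a}
iter 2:
  B via B→S b: +{b}
  FIRST[S]={a,b}  FIRST[A]={a}  FIRST[B]={a,b}
iter 3:
  A via A→B b: +{b}
  FIRST[S]={a,b}  FIRST[A]={a,b}  FIRST[B]={a,b}
iter 4: (stable)
  FIRST[S]={a,b}  FIRST[A]={a,b}  FIRST[B]={a,b}

Compute FOLLOW by fixpoint:
initialize: $ ∈ FOLLOW(S)
round 1:
  A→B b: FOLLOW(B) ⊇ FIRST(b) = {b}; new: +{b}
  B→S b: FOLLOW(S) ⊇ FIRST(b) = {b}; new: +{b}
  S→a A: FOLLOW(A) ⊇ FOLLOW(S) ⊇ {$,b}; new: +{$,b}
  S→a B: FOLLOW(B) ⊇ FOLLOW(S) ⊇ {$,b}; new: +{$}
  S→a S a: FOLLOW(S) ⊇ FIRST(a) = {a}; new: +{a}
  FOLLOW[S]={$,a,b}  FOLLOW[A]={$,b}  FOLLOW[B]={$,b}
round 2:
  S→a A: FOLLOW(A) ⊇ FOLLOW(S) ⊇ {$,a,b}; new: +{a}
  S→a B: FOLLOW(B) ⊇ FOLLOW(S) ⊇ {$,a,b}; new: +{a}
  FOLLOW[S]={$,a,b}  FOLLOW[A]={$,a,b}  FOLLOW[B]={$,a,b}
round 3: — fixpoint
  FOLLOW[S]={$,a,b}  FOLLOW[A]={$,a,b}  FOLLOW[B]={$,a,b}

FOLLOW(B) = ["$", "a", "b"]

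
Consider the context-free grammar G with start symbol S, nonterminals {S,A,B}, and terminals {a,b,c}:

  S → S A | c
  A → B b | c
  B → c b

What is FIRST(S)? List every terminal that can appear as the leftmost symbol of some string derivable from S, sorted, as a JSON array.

Compute FIRST by fixpoint:
round 1:
  A via A→c: +{c}
  B via B→c b: +{c}
  S via S→c: +{c}
  S: {c}  A: {c}  B: {c}
round 2: (no change)
  S: {c}  A: {c}  B: {c}

FIRST(S) = ["c"]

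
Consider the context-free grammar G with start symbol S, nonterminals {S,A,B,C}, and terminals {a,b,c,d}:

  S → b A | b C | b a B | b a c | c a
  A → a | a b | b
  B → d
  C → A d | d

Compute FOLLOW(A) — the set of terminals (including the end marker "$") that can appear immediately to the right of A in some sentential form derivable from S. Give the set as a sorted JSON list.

FIRST sets, iterate to fixpoint:
round 1:
  A via A→a: +{a}
  A via A→b: +{b}
  B via B→d: +{d}
  C via C→A d: +{a,b}
  C via C→d: +{d}
  S via S→b A: +{b}
  S via S→c a: +{c}
  FIRST[S]={b,c}  FIRST[A]={a,b}  FIRST[B]={d}  FIRST[C]={a,b,d}
round 2: (no change)
  FIRST[S]={b,c}  FIRST[A]={a,b}  FIRST[B]={d}  FIRST[C]={a,b,d}

FOLLOW iteration:
FOLLOW(S) := {$}
pass 1:
  C→A d: FOLLOW(A) ⊇ FIRST(d) = {d}; new: +{d}
  S→b A: FOLLOW(A) ⊇ FOLLOW(S) ⊇ {$}; new: +{$}
  S→b C: FOLLOW(C) ⊇ FOLLOW(S) ⊇ {$}; new: +{$}
  S→b a B: FOLLOW(B) ⊇ FOLLOW(S) ⊇ {$}; new: +{$}
  FOLLOW(S)={$}  FOLLOW(A)={$,d}  FOLLOW(B)={$}  FOLLOW(C)={$}
pass 2: (no change)
  FOLLOW(S)={$}  FOLLOW(A)={$,d}  FOLLOW(B)={$}  FOLLOW(C)={$}

FOLLOW(A) = ["$", "d"]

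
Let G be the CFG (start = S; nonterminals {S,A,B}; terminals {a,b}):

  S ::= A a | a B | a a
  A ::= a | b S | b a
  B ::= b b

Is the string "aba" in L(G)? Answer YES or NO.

Convert to CNF:
  S -> A T1 | T1 B | T1 T1
  A -> T0 S | T0 T1 | a
  B -> T0 T0
  T0 -> b
  T1 -> a

CYK fill:
  T[0,0] 'a' = {A,T1}  orig:{A}
  T[1,1] 'b' = {T0}  orig:{}
  T[2,2] 'a' = {A,T1}  orig:{A}
  T[0,1] 'ab' = ∅
  T[1,2] 'ba' = {A}
  T[0,2] 'aba' = ∅

S ∉ T[0,2] ⇒ NO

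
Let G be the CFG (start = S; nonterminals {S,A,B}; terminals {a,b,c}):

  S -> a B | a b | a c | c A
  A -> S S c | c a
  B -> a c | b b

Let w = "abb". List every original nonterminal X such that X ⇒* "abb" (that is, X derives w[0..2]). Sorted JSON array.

CNF form of G:
  S -> T0 A | T1 B | T1 T0 | T1 T2
  A -> S X3 | T0 T1
  B -> T1 T0 | T2 T2
  T0 -> c
  T1 -> a
  T2 -> b
  X3 -> S T0

Fill CYK table bottom-up — only the sub-triangle for w[0..2]:
  [0..0]={T1}  "a"  orig:{}
  [1..1]={T2}  "b"  orig:{}
  [2..2]={T2}  "b"  orig:{}
  [0..1]={S}  "ab"
  [1..2]={B}  "bb"
  [0..2]={S}  "abb"

Original NTs in T[0,2] deriving "abb": ["S"]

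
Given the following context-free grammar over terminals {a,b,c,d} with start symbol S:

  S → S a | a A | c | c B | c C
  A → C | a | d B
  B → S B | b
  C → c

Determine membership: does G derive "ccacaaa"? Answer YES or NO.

Convert to CNF:
  S -> S T1 | T1 A | T2 B | T2 C | c
  A -> T0 B | a | c
  B -> S B | b
  C -> c
  T0 -> d
  T1 -> a
  T2 -> c

CYK table (by increasing span):
  T[0,0] 'c' = {A,C,S,T2}  orig:{A,C,S}
  T[1,1] 'c' = {A,C,S,T2}  orig:{A,C,S}
  T[2,2] 'a' = {A,T1}  orig:{A}
  T[3,3] 'c' = {A,C,S,T2}  orig:{A,C,S}
  T[4,4] 'a' = {A,T1}  orig:{A}
  T[5,5] 'a' = {A,T1}  orig:{A}
  T[6,6] 'a' = {A,T1}  orig:{A}
  T[0,1] 'cc' = {S}
  T[1,2] 'ca' = {S}
  T[2,3] 'ac' = {S}
  T[3,4] 'ca' = {S}
  T[4,5] 'aa' = {S}
  T[5,6] 'aa' = {S}
  T[0,2] 'cca' = {S}
  T[1,3] 'cac' = ∅
  T[2,4] 'aca' = {S}
  T[3,5] 'caa' = {S}
  T[4,6] 'aaa' = {S}
  T[0,3] 'ccac' = ∅
  T[1,4] 'caca' = ∅
  T[2,5] 'acaa' = {S}
  T[3,6] 'caaa' = {S}
  T[0,4] 'ccaca' = ∅
  T[1,5] 'cacaa' = ∅
  T[2,6] 'acaaa' = {S}
  T[0,5] 'ccacaa' = ∅
  T[1,6] 'cacaaa' = ∅
  T[0,6] 'ccacaaa' = ∅

S ∉ T[0,6] ⇒ NO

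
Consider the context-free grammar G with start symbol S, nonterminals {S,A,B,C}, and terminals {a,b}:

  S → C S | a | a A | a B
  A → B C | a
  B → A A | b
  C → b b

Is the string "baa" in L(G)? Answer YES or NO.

CNF form of G:
  S -> C S | T1 A | T1 B | a
  A -> B C | a
  B -> A A | b
  C -> T0 T0
  T0 -> b
  T1 -> a

CYK table (by increasing span):
  T[0,0] 'b' = {B,T0}  orig:{B}
  T[1,1] 'a' = {A,S,T1}  orig:{A,S}
  T[2,2] 'a' = {A,S,T1}  orig:{A,S}
  T[0,1] 'ba' = ∅
  T[1,2] 'aa' = {B,S}
  T[0,2] 'baa' = ∅

S ∉ T[0,2] ⇒ NO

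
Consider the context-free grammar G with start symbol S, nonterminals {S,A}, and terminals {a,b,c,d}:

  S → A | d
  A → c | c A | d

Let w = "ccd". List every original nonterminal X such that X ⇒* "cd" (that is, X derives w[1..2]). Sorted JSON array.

CNF form of G:
  S -> T0 A | c | d
  A -> T0 A | c | d
  T0 -> c

Fill CYK table bottom-up, restricted to cells inside w[1..2]:
  cell(1,1) c: {A,S,T0}  orig:{A,S}
  cell(2,2) d: {A,S}
  cell(1,2) cd: {A,S}

Original NTs in T[1,2] deriving "cd": ["A", "S"]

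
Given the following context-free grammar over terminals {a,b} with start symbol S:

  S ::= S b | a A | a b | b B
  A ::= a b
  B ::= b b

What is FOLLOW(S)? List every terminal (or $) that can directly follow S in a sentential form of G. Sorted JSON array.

FIRST iteration:
pass 1:
  A via A→a b: +{a}
  B via B→b b: +{b}
  S via S→a A: +{a}
  S via S→b B: +{b}
  S: {a,b}  A: {a}  B: {b}
pass 2: (stable)
  S: {a,b}  A: {a}  B: {b}

FOLLOW sets:
FOLLOW(S) := {$}
iter 1:
  S→S b: FOLLOW(S) ⊇ FIRST(b) = {b}; new: +{b}
  S→a A: FOLLOW(A) ⊇ FOLLOW(S) ⊇ {$,b}; new: +{$,b}
  S→b B: FOLLOW(B) ⊇ FOLLOW(S) ⊇ {$,b}; new: +{$,b}
  FOLLOW(S)={$,b}  FOLLOW(A)={$,b}  FOLLOW(B)={$,b}
iter 2: (no change)
  FOLLOW(S)={$,b}  FOLLOW(A)={$,b}  FOLLOW(B)={$,b}

FOLLOW(S) = ["$", "b"]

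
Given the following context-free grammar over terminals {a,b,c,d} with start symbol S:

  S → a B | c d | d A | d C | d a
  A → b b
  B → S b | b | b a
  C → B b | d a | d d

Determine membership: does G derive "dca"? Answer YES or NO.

CNF form of G:
  S -> T1 B | T2 A | T2 C | T2 T1 | T3 T2
  A -> T0 T0
  B -> S T0 | T0 T1 | b
  C -> B T0 | T2 T1 | T2 T2
  T0 -> b
  T1 -> a
  T2 -> d
  T3 -> c

CYK fill:
  T[0,0] 'd' = {T2}  orig:{}
  T[1,1] 'c' = {T3}  orig:{}
  T[2,2] 'a' = {T1}  orig:{}
  T[0,1] 'dc' = ∅
  T[1,2] 'ca' = ∅
  T[0,2] 'dca' = ∅

S ∉ T[0,2] ⇒ NO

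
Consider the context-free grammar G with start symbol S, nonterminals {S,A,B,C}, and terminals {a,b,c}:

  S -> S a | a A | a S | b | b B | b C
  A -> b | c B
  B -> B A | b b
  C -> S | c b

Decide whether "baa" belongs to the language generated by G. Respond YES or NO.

CNF form of G:
  S -> S T2 | T1 B | T1 C | T2 A | T2 S | b
  A -> T0 B | b
  B -> B A | T1 T1
  C -> S T2 | T0 T1 | T1 B | T1 C | T2 A | T2 S | b
  T0 -> c
  T1 -> b
  T2 -> a

CYK table (by increasing span):
  [0..0]={A,C,S,T1}  "b"  orig:{A,C,S}
  [1..1]={T2}  "a"  orig:{}
  [2..2]={T2}  "a"  orig:{}
  [0..1]={C,S}  "ba"
  [1..2]=∅  "aa"
  [0..2]={C,S}  "baa"

S ∈ T[0,2] ⇒ YES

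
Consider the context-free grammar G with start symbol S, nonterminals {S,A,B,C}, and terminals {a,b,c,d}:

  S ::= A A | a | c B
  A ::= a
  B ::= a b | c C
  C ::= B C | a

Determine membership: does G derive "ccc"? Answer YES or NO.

CNF form of G:
  S -> A A | T2 B | a
  A -> a
  B -> T0 T1 | T2 C
  C -> B C | a
  T0 -> a
  T1 -> b
  T2 -> c

CYK fill:
  [0..0]={T2}  "c"  orig:{}
  [1..1]={T2}  "c"  orig:{}
  [2..2]={T2}  "c"  orig:{}
  [0..1]=∅  "cc"
  [1..2]=∅  "cc"
  [0..2]=∅  "ccc"

S ∉ T[0,2] ⇒ NO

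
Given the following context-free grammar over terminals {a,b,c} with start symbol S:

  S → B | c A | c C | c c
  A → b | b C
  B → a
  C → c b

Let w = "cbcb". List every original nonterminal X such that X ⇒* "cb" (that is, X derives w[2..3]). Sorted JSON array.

CNF form of G:
  S -> T1 A | T1 C | T1 T1 | a
  A -> T0 C | b
  B -> a
  C -> T1 T0
  T0 -> b
  T1 -> c

CYK table (by increasing span) (cells [i..j] with 2 ≤ i ≤ j ≤ 3 only):
  [2..2]={T1}  "c"  orig:{}
  [3..3]={A,T0}  "b"  orig:{A}
  [2..3]={C,S}  "cb"

Original NTs in T[2,3] deriving "cb": ["C", "S"]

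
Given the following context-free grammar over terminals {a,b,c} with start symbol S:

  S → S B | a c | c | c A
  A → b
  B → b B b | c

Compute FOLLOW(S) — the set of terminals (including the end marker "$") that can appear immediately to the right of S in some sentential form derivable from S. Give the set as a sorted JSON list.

Compute FIRST by fixpoint:
iter 1:
  A via A→b: +{b}
  B via B→b B b: +{b}
  B via B→c: +{c}
  S via S→a c: +{a}
  S via S→c: +{c}
  S: {a,c}  A: {b}  B: {b,c}
iter 2: — fixpoint
  S: {a,c}  A: {b}  B: {b,c}

Compute FOLLOW by fixpoint:
seed FOLLOW(S) with $
round 1:
  B→b B b: FOLLOW(B) ⊇ FIRST(b) = {b}; new: +{b}
  S→S B: FOLLOW(S) ⊇ FIRST(B) = {b,c}; new: +{b,c}
  S→S B: FOLLOW(B) ⊇ FOLLOW(S) ⊇ {$,b,c}; new: +{$,c}
  S→c A: FOLLOW(A) ⊇ FOLLOW(S) ⊇ {$,b,c}; new: +{$,b,c}
  S: {$,b,c}  A: {$,b,c}  B: {$,b,c}
round 2: — fixpoint
  S: {$,b,c}  A: {$,b,c}  B: {$,b,c}

FOLLOW(S) = ["$", "b", "c"]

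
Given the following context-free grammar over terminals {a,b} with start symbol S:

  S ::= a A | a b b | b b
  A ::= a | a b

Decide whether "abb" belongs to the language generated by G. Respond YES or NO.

CNF form of G:
  S -> T0 A | T0 X2 | T1 T1
  A -> T0 T1 | a
  T0 -> a
  T1 -> b
  X2 -> T1 T1

CYK fill:
  T[0,0] 'a' = {A,T0}  orig:{A}
  T[1,1] 'b' = {T1}  orig:{}
  T[2,2] 'b' = {T1}  orig:{}
  T[0,1] 'ab' = {A}
  T[1,2] 'bb' = {S,X2}  orig:{S}
  T[0,2] 'abb' = {S}

S ∈ T[0,2] ⇒ YES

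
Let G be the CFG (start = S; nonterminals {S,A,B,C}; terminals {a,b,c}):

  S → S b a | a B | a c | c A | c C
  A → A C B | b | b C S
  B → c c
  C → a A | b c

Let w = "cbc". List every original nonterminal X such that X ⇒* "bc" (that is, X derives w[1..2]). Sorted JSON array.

Convert to CNF:
  S -> S X5 | T1 A | T1 C | T2 B | T2 T1
  A -> A X3 | T0 X4 | b
  B -> T1 T1
  C -> T0 T1 | T2 A
  T0 -> b
  T1 -> c
  T2 -> a
  X3 -> C B
  X4 -> C S
  X5 -> T0 T2

Fill CYK table bottom-up — only the sub-triangle for w[1..2]:
  T[1,1] 'b' = {A,T0}  orig:{A}
  T[2,2] 'c' = {T1}  orig:{}
  T[1,2] 'bc' = {C}

Original NTs in T[1,2] deriving "bc": ["C"]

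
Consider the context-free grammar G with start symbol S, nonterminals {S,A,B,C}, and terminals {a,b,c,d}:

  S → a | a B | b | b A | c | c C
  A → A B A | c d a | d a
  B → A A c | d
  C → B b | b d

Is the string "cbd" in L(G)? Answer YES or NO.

CNF form of G:
  S -> T0 C | T2 B | T3 A | a | b | c
  A -> A X4 | T0 X5 | T1 T2
  B -> A X6 | d
  C -> B T3 | T3 T1
  T0 -> c
  T1 -> d
  T2 -> a
  T3 -> b
  X4 -> B A
  X5 -> T1 T2
  X6 -> A T0

CYK fill:
  cell(0,0) c: {S,T0}  orig:{S}
  cell(1,1) b: {S,T3}  orig:{S}
  cell(2,2) d: {B,T1}  orig:{B}
  cell(0,1) cb: ∅
  cell(1,2) bd: {C}
  cell(0,2) cbd: {S}

S ∈ T[0,2] ⇒ YES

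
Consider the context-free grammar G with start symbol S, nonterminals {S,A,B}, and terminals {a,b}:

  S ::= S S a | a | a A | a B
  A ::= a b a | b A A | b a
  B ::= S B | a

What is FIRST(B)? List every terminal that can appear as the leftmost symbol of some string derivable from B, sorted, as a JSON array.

FIRST iteration:
iter 1:
  A via A→a b a: +{a}
  A via A→b A A: +{b}
  B via B→a: +{a}
  S via S→a: +{a}
  S: {a}  A: {a,b}  B: {a}
iter 2: (stable)
  S: {a}  A: {a,b}  B: {a}

FIRST(B) = ["a"]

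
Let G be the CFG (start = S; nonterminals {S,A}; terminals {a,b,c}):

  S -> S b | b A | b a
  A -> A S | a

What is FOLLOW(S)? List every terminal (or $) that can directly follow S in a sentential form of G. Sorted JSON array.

FIRST iteration:
round 1:
  A via A→a: +{a}
  S via S→b A: +{b}
  FIRST(S)={b}  FIRST(A)={a}
round 2: (stable)
  FIRST(S)={b}  FIRST(A)={a}

FOLLOW iteration:
seed FOLLOW(S) with $
[1]
  A→A S: FOLLOW(A) ⊇ FIRST(S) = {b}; new: +{b}
  A→A S: FOLLOW(S) ⊇ FOLLOW(A) ⊇ {b}; new: +{b}
  S→b A: FOLLOW(A) ⊇ FOLLOW(S) ⊇ {$,b}; new: +{$}
  S: {$,b}  A: {$,b}
[2] — fixpoint
  S: {$,b}  A: {$,b}

FOLLOW(S) = ["$", "b"]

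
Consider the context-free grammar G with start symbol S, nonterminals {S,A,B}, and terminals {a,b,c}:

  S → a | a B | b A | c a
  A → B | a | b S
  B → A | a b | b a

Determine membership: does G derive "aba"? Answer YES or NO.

Convert to CNF:
  S -> T0 B | T1 A | T2 T0 | a
  A -> T0 T1 | T1 S | T1 T0 | a
  B -> T0 T1 | T1 S | T1 T0 | a
  T0 -> a
  T1 -> b
  T2 -> c

CYK table (by increasing span):
  [0..0]={A,B,S,T0}  "a"  orig:{A,B,S}
  [1..1]={T1}  "b"  orig:{}
  [2..2]={A,B,S,T0}  "a"  orig:{A,B,S}
  [0..1]={A,B}  "ab"
  [1..2]={A,B,S}  "ba"
  [0..2]={S}  "aba"

S ∈ T[0,2] ⇒ YES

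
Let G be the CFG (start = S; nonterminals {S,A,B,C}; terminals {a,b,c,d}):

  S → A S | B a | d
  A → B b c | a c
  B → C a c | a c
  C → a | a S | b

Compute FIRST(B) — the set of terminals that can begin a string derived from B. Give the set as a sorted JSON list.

FIRST sets, iterate to fixpoint:
round 1:
  A via A→a c: +{a}
  B via B→a c: +{a}
  C via C→a: +{a}
  C via C→b: +{b}
  S via S→A S: +{a}
  S via S→d: +{d}
  S: {a,d}  A: {a}  B: {a}  C: {a,b}
round 2:
  B via B→C a c: +{b}
  S via S→B a: +{b}
  S: {a,b,d}  A: {a}  B: {a,b}  C: {a,b}
round 3:
  A via A→B b c: +{b}
  S: {a,b,d}  A: {a,b}  B: {a,b}  C: {a,b}
round 4: (no change)
  S: {a,b,d}  A: {a,b}  B: {a,b}  C: {a,b}

FIRST(B) = ["a", "b"]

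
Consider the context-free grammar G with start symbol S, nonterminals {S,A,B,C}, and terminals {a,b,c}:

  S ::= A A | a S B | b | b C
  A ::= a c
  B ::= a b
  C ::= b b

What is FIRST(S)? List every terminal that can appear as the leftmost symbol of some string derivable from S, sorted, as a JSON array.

FIRST iteration:
pass 1:
  A via A→a c: +{a}
  B via B→a b: +{a}
  C via C→b b: +{b}
  S via S→A A: +{a}
  S via S→b: +{b}
  FIRST[S]={a,b}  FIRST[A]={a}  FIRST[B]={a}  FIRST[C]={b}
pass 2: — fixpoint
  FIRST[S]={a,b}  FIRST[A]={a}  FIRST[B]={a}  FIRST[C]={b}

FIRST(S) = ["a", "b"]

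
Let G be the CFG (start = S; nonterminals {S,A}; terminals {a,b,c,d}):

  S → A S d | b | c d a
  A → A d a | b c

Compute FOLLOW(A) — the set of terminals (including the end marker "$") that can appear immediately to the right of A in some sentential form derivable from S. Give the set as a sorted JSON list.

FIRST iteration:
pass 1:
  A via A→b c: +{b}
  S via S→A S d: +{b}
  S via S→c d a: +{c}
  S: {b,c}  A: {b}
pass 2: — fixpoint
  S: {b,c}  A: {b}

FOLLOW iteration:
seed FOLLOW(S) with $
pass 1:
  A→A d a: FOLLOW(A) ⊇ FIRST(d) = {d}; new: +{d}
  S→A S d: FOLLOW(A) ⊇ FIRST(S) = {b,c}; new: +{b,c}
  S→A S d: FOLLOW(S) ⊇ FIRST(d) = {d}; new: +{d}
  S: {$,d}  A: {b,c,d}
pass 2: done
  S: {$,d}  A: {b,c,d}

FOLLOW(A) = ["b", "c", "d"]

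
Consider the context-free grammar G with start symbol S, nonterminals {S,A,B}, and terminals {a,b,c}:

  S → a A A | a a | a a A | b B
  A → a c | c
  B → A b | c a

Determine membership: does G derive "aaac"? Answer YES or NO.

CNF form of G:
  S -> T0 T0 | T0 X3 | T0 X4 | T2 B
  A -> T0 T1 | c
  B -> A T2 | T1 T0
  T0 -> a
  T1 -> c
  T2 -> b
  X3 -> A A
  X4 -> T0 A

Fill CYK table bottom-up:
  T[0,0] 'a' = {T0}  orig:{}
  T[1,1] 'a' = {T0}  orig:{}
  T[2,2] 'a' = {T0}  orig:{}
  T[3,3] 'c' = {A,T1}  orig:{A}
  T[0,1] 'aa' = {S}
  T[1,2] 'aa' = {S}
  T[2,3] 'ac' = {A,X4}  orig:{A}
  T[0,2] 'aaa' = ∅
  T[1,3] 'aac' = {S,X4}  orig:{S}
  T[0,3] 'aaac' = {S}

S ∈ T[0,3] ⇒ YES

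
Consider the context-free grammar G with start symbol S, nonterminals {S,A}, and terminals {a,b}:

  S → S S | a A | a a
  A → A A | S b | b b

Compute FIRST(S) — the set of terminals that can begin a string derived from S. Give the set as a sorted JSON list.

Compute FIRST by fixpoint:
iter 1:
  A via A→b b: +{b}
  S via S→a A: +{a}
  FIRST[S]={a}  FIRST[A]={b}
iter 2:
  A via A→S b: +{a}
  FIRST[S]={a}  FIRST[A]={a,b}
iter 3: done
  FIRST[S]={a}  FIRST[A]={a,b}

FIRST(S) = ["a"]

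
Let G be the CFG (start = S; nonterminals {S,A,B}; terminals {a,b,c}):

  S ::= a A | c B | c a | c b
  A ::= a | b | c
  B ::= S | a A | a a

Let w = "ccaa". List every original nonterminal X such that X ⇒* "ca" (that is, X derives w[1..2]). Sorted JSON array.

CNF form of G:
  S -> T0 A | T1 B | T1 T0 | T1 T2
  A -> a | b | c
  B -> T0 A | T0 T0 | T1 B | T1 T0 | T1 T2
  T0 -> a
  T1 -> c
  T2 -> b

CYK fill — only the sub-triangle for w[1..2]:
  [1..1]={A,T1}  "c"  orig:{A}
  [2..2]={A,T0}  "a"  orig:{A}
  [1..2]={B,S}  "ca"

Original NTs in T[1,2] deriving "ca": ["B", "S"]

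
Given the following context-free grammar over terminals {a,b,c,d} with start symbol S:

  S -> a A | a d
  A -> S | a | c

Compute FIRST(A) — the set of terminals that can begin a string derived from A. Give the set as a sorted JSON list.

FIRST iteration:
round 1:
  A via A→a: +{a}
  A via A→c: +{c}
  S via S→a A: +{a}
  FIRST[S]={a}  FIRST[A]={a,c}
round 2: — fixpoint
  FIRST[S]={a}  FIRST[A]={a,c}

FIRST(A) = ["a", "c"]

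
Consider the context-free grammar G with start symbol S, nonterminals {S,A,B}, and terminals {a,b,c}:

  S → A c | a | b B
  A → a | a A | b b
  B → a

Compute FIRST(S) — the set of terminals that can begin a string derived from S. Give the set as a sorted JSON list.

FIRST iteration:
iter 1:
  A via A→a: +{a}
  A via A→b b: +{b}
  B via B→a: +{a}
  S via S→A c: +{a,b}
  FIRST[S]={a,b}  FIRST[A]={a,b}  FIRST[B]={a}
iter 2: done
  FIRST[S]={a,b}  FIRST[A]={a,b}  FIRST[B]={a}

FIRST(S) = ["a", "b"]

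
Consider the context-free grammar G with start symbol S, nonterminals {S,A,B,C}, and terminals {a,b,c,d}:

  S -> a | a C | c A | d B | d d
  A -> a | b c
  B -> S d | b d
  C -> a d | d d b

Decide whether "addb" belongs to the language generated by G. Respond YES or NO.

CNF form of G:
  S -> T1 A | T2 B | T2 T2 | T3 C | a
  A -> T0 T1 | a
  B -> S T2 | T0 T2
  C -> T2 X4 | T3 T2
  T0 -> b
  T1 -> c
  T2 -> d
  T3 -> a
  X4 -> T2 T0

CYK fill:
  [0..0]={A,S,T3}  "a"  orig:{A,S}
  [1..1]={T2}  "d"  orig:{}
  [2..2]={T2}  "d"  orig:{}
  [3..3]={T0}  "b"  orig:{}
  [0..1]={B,C}  "ad"
  [1..2]={S}  "dd"
  [2..3]={X4}  "db"  orig:{}
  [0..2]=∅  "add"
  [1..3]={C}  "ddb"
  [0..3]={S}  "addb"

S ∈ T[0,3] ⇒ YES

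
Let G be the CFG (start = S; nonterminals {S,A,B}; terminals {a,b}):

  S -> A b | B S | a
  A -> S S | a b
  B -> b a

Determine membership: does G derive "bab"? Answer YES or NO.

Convert to CNF:
  S -> A T1 | B S | a
  A -> S S | T0 T1
  B -> T1 T0
  T0 -> a
  T1 -> b

CYK table (by increasing span):
  [0..0]={T1}  "b"  orig:{}
  [1..1]={S,T0}  "a"  orig:{S}
  [2..2]={T1}  "b"  orig:{}
  [0..1]={B}  "ba"
  [1..2]={A}  "ab"
  [0..2]=∅  "bab"

S ∉ T[0,2] ⇒ NO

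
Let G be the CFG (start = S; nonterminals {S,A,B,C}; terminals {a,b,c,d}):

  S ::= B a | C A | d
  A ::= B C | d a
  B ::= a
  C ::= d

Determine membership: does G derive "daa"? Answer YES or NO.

CNF form of G:
  S -> B T1 | C A | d
  A -> B C | T0 T1
  B -> a
  C -> d
  T0 -> d
  T1 -> a

CYK table (by increasing span):
  cell(0,0) d: {C,S,T0}  orig:{C,S}
  cell(1,1) a: {B,T1}  orig:{B}
  cell(2,2) a: {B,T1}  orig:{B}
  cell(0,1) da: {A}
  cell(1,2) aa: {S}
  cell(0,2) daa: ∅

S ∉ T[0,2] ⇒ NO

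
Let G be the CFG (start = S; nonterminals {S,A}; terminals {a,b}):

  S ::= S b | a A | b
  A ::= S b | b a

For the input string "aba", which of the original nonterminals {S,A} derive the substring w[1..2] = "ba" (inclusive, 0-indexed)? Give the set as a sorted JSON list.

Convert to CNF:
  S -> S T0 | T1 A | b
  A -> S T0 | T0 T1
  T0 -> b
  T1 -> a

Fill CYK table bottom-up — only the sub-triangle for w[1..2]:
  cell(1,1) b: {S,T0}  orig:{S}
  cell(2,2) a: {T1}  orig:{}
  cell(1,2) ba: {A}

Original NTs in T[1,2] deriving "ba": ["A"]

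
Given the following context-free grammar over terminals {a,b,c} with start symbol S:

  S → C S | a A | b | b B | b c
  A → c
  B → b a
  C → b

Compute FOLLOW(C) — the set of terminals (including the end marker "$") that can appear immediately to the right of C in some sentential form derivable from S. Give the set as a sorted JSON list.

FIRST sets, iterate to fixpoint:
iter 1:
  A via A→c: +{c}
  B via B→b a: +{b}
  C via C→b: +{b}
  S via S→C S: +{b}
  S via S→a A: +{a}
  FIRST[S]={a,b}  FIRST[A]={c}  FIRST[B]={b}  FIRST[C]={b}
iter 2: done
  FIRST[S]={a,b}  FIRST[A]={c}  FIRST[B]={b}  FIRST[C]={b}

Compute FOLLOW by fixpoint:
initialize: $ ∈ FOLLOW(S)
round 1:
  S→C S: FOLLOW(C) ⊇ FIRST(S) = {a,b}; new: +{a,b}
  S→a A: FOLLOW(A) ⊇ FOLLOW(S) ⊇ {$}; new: +{$}
  S→b B: FOLLOW(B) ⊇ FOLLOW(S) ⊇ {$}; new: +{$}
  FOLLOW[S]={$}  FOLLOW[A]={$}  FOLLOW[B]={$}  FOLLOW[C]={a,b}
round 2: (no change)
  FOLLOW[S]={$}  FOLLOW[A]={$}  FOLLOW[B]={$}  FOLLOW[C]={a,b}

FOLLOW(C) = ["a", "b"]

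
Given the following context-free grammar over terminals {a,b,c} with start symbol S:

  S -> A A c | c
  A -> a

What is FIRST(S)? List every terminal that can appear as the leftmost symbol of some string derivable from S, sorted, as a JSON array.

FIRST sets, iterate to fixpoint:
round 1:
  A via A→a: +{a}
  S via S→A A c: +{a}
  S via S→c: +{c}
  FIRST[S]={a,c}  FIRST[A]={a}
round 2: — fixpoint
  FIRST[S]={a,c}  FIRST[A]={a}

FIRST(S) = ["a", "c"]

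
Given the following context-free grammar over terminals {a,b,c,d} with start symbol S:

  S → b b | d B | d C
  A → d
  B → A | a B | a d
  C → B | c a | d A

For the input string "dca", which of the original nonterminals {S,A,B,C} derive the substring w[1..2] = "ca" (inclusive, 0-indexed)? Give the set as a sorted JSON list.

CNF form of G:
  S -> T1 B | T1 C | T3 T3
  A -> d
  B -> T0 B | T0 T1 | d
  C -> T0 B | T0 T1 | T1 A | T2 T0 | d
  T0 -> a
  T1 -> d
  T2 -> c
  T3 -> b

Fill CYK table bottom-up — only the sub-triangle for w[1..2]:
  T[1,1] 'c' = {T2}  orig:{}
  T[2,2] 'a' = {T0}  orig:{}
  T[1,2] 'ca' = {C}

Original NTs in T[1,2] deriving "ca": ["C"]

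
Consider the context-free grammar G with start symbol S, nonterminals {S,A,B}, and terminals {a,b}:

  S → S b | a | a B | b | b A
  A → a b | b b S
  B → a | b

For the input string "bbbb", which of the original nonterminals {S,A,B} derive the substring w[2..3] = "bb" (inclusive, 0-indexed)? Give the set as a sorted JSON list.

Convert to CNF:
  S -> S T1 | T0 B | T1 A | a | b
  A -> T0 T1 | T1 X2
  B -> a | b
  T0 -> a
  T1 -> b
  X2 -> T1 S

CYK fill — only the sub-triangle for w[2..3]:
  cell(2,2) b: {B,S,T1}  orig:{B,S}
  cell(3,3) b: {B,S,T1}  orig:{B,S}
  cell(2,3) bb: {S,X2}  orig:{S}

Original NTs in T[2,3] deriving "bb": ["S"]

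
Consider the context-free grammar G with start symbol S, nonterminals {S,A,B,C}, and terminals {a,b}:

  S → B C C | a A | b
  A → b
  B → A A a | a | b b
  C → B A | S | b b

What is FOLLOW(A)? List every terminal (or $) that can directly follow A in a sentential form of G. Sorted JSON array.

Compute FIRST by fixpoint:
iter 1:
  A via A→b: +{b}
  B via B→A A a: +{b}
  B via B→a: +{a}
  C via C→B A: +{a,b}
  S via S→B C C: +{a,b}
  FIRST[S]={a,b}  FIRST[A]={b}  FIRST[B]={a,b}  FIRST[C]={a,b}
iter 2: — fixpoint
  FIRST[S]={a,b}  FIRST[A]={b}  FIRST[B]={a,b}  FIRST[C]={a,b}

FOLLOW sets:
initialize: $ ∈ FOLLOW(S)
round 1:
  B→A A a: FOLLOW(A) ⊇ FIRST(A) = {b}; new: +{b}
  B→A A a: FOLLOW(A) ⊇ FIRST(a) = {a}; new: +{a}
  C→B A: FOLLOW(B) ⊇ FIRST(A) = {b}; new: +{b}
  S→B C C: FOLLOW(B) ⊇ FIRST(C) = {a,b}; new: +{a}
  S→B C C: FOLLOW(C) ⊇ FIRST(C) = {a,b}; new: +{a,b}
  S→B C C: FOLLOW(C) ⊇ FOLLOW(S) ⊇ {$}; new: +{$}
  S→a A: FOLLOW(A) ⊇ FOLLOW(S) ⊇ {$}; new: +{$}
  S: {$}  A: {$,a,b}  B: {a,b}  C: {$,a,b}
round 2:
  C→S: FOLLOW(S) ⊇ FOLLOW(C) ⊇ {$,a,b}; new: +{a,b}
  S: {$,a,b}  A: {$,a,b}  B: {a,b}  C: {$,a,b}
round 3: (no change)
  S: {$,a,b}  A: {$,a,b}  B: {a,b}  C: {$,a,b}

FOLLOW(A) = ["$", "a", "b"]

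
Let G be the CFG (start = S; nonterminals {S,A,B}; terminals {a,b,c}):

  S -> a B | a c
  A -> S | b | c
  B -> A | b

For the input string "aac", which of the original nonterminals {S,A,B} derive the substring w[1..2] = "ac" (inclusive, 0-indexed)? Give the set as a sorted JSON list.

Convert to CNF:
  S -> T0 B | T0 T1
  A -> T0 B | T0 T1 | b | c
  B -> T0 B | T0 T1 | b | c
  T0 -> a
  T1 -> c

CYK fill (cells [i..j] with 1 ≤ i ≤ j ≤ 2 only):
  T[1,1] 'a' = {T0}  orig:{}
  T[2,2] 'c' = {A,B,T1}  orig:{A,B}
  T[1,2] 'ac' = {A,B,S}

Original NTs in T[1,2] deriving "ac": ["A", "B", "S"]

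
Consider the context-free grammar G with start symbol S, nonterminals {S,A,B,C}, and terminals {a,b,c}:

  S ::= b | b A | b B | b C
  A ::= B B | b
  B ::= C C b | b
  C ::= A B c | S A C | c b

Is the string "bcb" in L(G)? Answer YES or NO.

CNF form of G:
  S -> T0 A | T0 B | T0 C | b
  A -> B B | b
  B -> C X2 | b
  C -> A X3 | S X4 | T1 T0
  T0 -> b
  T1 -> c
  X2 -> C T0
  X3 -> B T1
  X4 -> A C

CYK table (by increasing span):
  T[0,0] 'b' = {A,B,S,T0}  orig:{A,B,S}
  T[1,1] 'c' = {T1}  orig:{}
  T[2,2] 'b' = {A,B,S,T0}  orig:{A,B,S}
  T[0,1] 'bc' = {X3}  orig:{}
  T[1,2] 'cb' = {C}
  T[0,2] 'bcb' = {S,X4}  orig:{S}

S ∈ T[0,2] ⇒ YES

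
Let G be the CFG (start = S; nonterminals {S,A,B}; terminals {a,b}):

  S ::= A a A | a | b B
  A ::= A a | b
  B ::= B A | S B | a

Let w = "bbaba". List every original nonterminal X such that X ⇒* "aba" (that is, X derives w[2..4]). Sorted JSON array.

Convert to CNF:
  S -> A X2 | T1 B | a
  A -> A T0 | b
  B -> B A | S B | a
  T0 -> a
  T1 -> b
  X2 -> T0 A

CYK fill, restricted to cells inside w[2..4]:
  T[2,2] 'a' = {B,S,T0}  orig:{B,S}
  T[3,3] 'b' = {A,T1}  orig:{A}
  T[4,4] 'a' = {B,S,T0}  orig:{B,S}
  T[2,3] 'ab' = {B,X2}  orig:{B}
  T[3,4] 'ba' = {A,S}
  T[2,4] 'aba' = {B,X2}  orig:{B}

Original NTs in T[2,4] deriving "aba": ["B"]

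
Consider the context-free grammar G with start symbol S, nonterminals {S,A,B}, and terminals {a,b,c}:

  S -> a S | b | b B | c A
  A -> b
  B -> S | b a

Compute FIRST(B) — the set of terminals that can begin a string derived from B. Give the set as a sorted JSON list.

FIRST sets, iterate to fixpoint:
iter 1:
  A via A→b: +{b}
  B via B→b a: +{b}
  S via S→a S: +{a}
  S via S→b: +{b}
  S via S→c A: +{c}
  FIRST(S)={a,b,c}  FIRST(A)={b}  FIRST(B)={b}
iter 2:
  B via B→S: +{a,c}
  FIRST(S)={a,b,c}  FIRST(A)={b}  FIRST(B)={a,b,c}
iter 3: done
  FIRST(S)={a,b,c}  FIRST(A)={b}  FIRST(B)={a,b,c}

FIRST(B) = ["a", "b", "c"]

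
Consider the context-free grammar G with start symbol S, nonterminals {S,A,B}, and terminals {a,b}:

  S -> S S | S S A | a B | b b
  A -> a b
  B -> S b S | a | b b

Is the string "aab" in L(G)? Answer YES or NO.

CNF form of G:
  S -> S S | S X3 | T0 B | T1 T1
  A -> T0 T1
  B -> S X2 | T1 T1 | a
  T0 -> a
  T1 -> b
  X2 -> T1 S
  X3 -> S A

CYK table (by increasing span):
  T[0,0] 'a' = {B,T0}  orig:{B}
  T[1,1] 'a' = {B,T0}  orig:{B}
  T[2,2] 'b' = {T1}  orig:{}
  T[0,1] 'aa' = {S}
  T[1,2] 'ab' = {A}
  T[0,2] 'aab' = ∅

S ∉ T[0,2] ⇒ NO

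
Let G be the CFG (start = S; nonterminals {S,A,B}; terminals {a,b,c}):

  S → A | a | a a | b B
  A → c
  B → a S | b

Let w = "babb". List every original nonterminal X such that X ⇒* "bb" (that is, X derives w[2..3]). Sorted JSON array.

CNF form of G:
  S -> T0 T0 | T1 B | a | c
  A -> c
  B -> T0 S | b
  T0 -> a
  T1 -> b

CYK fill — only the sub-triangle for w[2..3]:
  [2..2]={B,T1}  "b"  orig:{B}
  [3..3]={B,T1}  "b"  orig:{B}
  [2..3]={S}  "bb"

Original NTs in T[2,3] deriving "bb": ["S"]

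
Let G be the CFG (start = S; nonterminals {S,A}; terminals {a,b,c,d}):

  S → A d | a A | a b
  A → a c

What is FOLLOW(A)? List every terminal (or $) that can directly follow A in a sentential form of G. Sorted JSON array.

Compute FIRST by fixpoint:
round 1:
  A via A→a c: +{a}
  S via S→A d: +{a}
  FIRST[S]={a}  FIRST[A]={a}
round 2: (no change)
  FIRST[S]={a}  FIRST[A]={a}

Compute FOLLOW by fixpoint:
FOLLOW(S) := {$}
round 1:
  S→A d: FOLLOW(A) ⊇ FIRST(d) = {d}; new: +{d}
  S→a A: FOLLOW(A) ⊇ FOLLOW(S) ⊇ {$}; new: +{$}
  FOLLOW[S]={$}  FOLLOW[A]={$,d}
round 2: — fixpoint
  FOLLOW[S]={$}  FOLLOW[A]={$,d}

FOLLOW(A) = ["$", "d"]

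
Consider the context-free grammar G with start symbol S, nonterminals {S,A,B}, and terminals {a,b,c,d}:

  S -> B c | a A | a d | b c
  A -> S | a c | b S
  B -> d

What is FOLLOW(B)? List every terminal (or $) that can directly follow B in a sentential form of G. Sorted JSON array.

FIRST iteration:
iter 1:
  A via A→a c: +{a}
  A via A→b S: +{b}
  B via B→d: +{d}
  S via S→B c: +{d}
  S via S→a A: +{a}
  S via S→b c: +{b}
  FIRST(S)={a,b,d}  FIRST(A)={a,b}  FIRST(B)={d}
iter 2:
  A via A→S: +{d}
  FIRST(S)={a,b,d}  FIRST(A)={a,b,d}  FIRST(B)={d}
iter 3: — fixpoint
  FIRST(S)={a,b,d}  FIRST(A)={a,b,d}  FIRST(B)={d}

FOLLOW iteration:
FOLLOW(S) := {$}
iter 1:
  S→B c: FOLLOW(B) ⊇ FIRST(c) = {c}; new: +{c}
  S→a A: FOLLOW(A) ⊇ FOLLOW(S) ⊇ {$}; new: +{$}
  FOLLOW(S)={$}  FOLLOW(A)={$}  FOLLOW(B)={c}
iter 2: (no change)
  FOLLOW(S)={$}  FOLLOW(A)={$}  FOLLOW(B)={c}

FOLLOW(B) = ["c"]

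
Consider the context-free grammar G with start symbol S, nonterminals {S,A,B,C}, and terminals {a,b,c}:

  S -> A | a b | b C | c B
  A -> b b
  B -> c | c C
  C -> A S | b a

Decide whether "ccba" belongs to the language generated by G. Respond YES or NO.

Convert to CNF:
  S -> T0 C | T0 T0 | T1 B | T2 T0
  A -> T0 T0
  B -> T1 C | c
  C -> A S | T0 T2
  T0 -> b
  T1 -> c
  T2 -> a

CYK fill:
  T[0,0] 'c' = {B,T1}  orig:{B}
  T[1,1] 'c' = {B,T1}  orig:{B}
  T[2,2] 'b' = {T0}  orig:{}
  T[3,3] 'a' = {T2}  orig:{}
  T[0,1] 'cc' = {S}
  T[1,2] 'cb' = ∅
  T[2,3] 'ba' = {C}
  T[0,2] 'ccb' = ∅
  T[1,3] 'cba' = {B}
  T[0,3] 'ccba' = {S}

S ∈ T[0,3] ⇒ YES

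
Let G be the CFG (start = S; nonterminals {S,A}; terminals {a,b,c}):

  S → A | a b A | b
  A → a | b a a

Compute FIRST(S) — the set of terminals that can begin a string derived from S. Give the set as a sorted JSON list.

FIRST iteration:
round 1:
  A via A→a: +{a}
  A via A→b a a: +{b}
  S via S→A: +{a,b}
  FIRST[S]={a,b}  FIRST[A]={a,b}
round 2: (stable)
  FIRST[S]={a,b}  FIRST[A]={a,b}

FIRST(S) = ["a", "b"]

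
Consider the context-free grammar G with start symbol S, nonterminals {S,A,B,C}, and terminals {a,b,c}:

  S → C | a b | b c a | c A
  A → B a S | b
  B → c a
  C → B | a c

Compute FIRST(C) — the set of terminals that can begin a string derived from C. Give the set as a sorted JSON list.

Compute FIRST by fixpoint:
[1]
  A via A→b: +{b}
  B via B→c a: +{c}
  C via C→B: +{c}
  C via C→a c: +{a}
  S via S→C: +{a,c}
  S via S→b c a: +{b}
  FIRST[S]={a,b,c}  FIRST[A]={b}  FIRST[B]={c}  FIRST[C]={a,c}
[2]
  A via A→B a S: +{c}
  FIRST[S]={a,b,c}  FIRST[A]={b,c}  FIRST[B]={c}  FIRST[C]={a,c}
[3] done
  FIRST[S]={a,b,c}  FIRST[A]={b,c}  FIRST[B]={c}  FIRST[C]={a,c}

FIRST(C) = ["a", "c"]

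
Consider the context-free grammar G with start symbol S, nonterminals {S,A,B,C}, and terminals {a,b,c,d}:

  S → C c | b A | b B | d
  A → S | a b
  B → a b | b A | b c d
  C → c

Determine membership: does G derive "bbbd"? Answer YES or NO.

CNF form of G:
  S -> C T0 | T2 A | T2 B | d
  A -> C T0 | T1 T2 | T2 A | T2 B | d
  B -> T1 T2 | T2 A | T2 X4
  C -> c
  T0 -> c
  T1 -> a
  T2 -> b
  T3 -> d
  X4 -> T0 T3

CYK fill:
  cell(0,0) b: {T2}  orig:{}
  cell(1,1) b: {T2}  orig:{}
  cell(2,2) b: {T2}  orig:{}
  cell(3,3) d: {A,S,T3}  orig:{A,S}
  cell(0,1) bb: ∅
  cell(1,2) bb: ∅
  cell(2,3) bd: {A,B,S}
  cell(0,2) bbb: ∅
  cell(1,3) bbd: {A,B,S}
  cell(0,3) bbbd: {A,B,S}

S ∈ T[0,3] ⇒ YES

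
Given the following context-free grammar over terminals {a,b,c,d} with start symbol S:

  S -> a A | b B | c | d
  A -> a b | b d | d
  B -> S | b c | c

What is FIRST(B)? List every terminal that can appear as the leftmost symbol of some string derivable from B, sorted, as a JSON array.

Compute FIRST by fixpoint:
[1]
  A via A→a b: +{a}
  A via A→b d: +{b}
  A via A→d: +{d}
  B via B→b c: +{b}
  B via B→c: +{c}
  S via S→a A: +{a}
  S via S→b B: +{b}
  S via S→c: +{c}
  S via S→d: +{d}
  S: {a,b,c,d}  A: {a,b,d}  B: {b,c}
[2]
  B via B→S: +{a,d}
  S: {a,b,c,d}  A: {a,b,d}  B: {a,b,c,d}
[3] (stable)
  S: {a,b,c,d}  A: {a,b,d}  B: {a,b,c,d}

FIRST(B) = ["a", "b", "c", "d"]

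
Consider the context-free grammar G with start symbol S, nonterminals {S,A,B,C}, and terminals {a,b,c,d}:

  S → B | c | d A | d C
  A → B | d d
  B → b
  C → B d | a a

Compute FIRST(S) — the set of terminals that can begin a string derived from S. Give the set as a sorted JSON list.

Compute FIRST by fixpoint:
round 1:
  A via A→d d: +{d}
  B via B→b: +{b}
  C via C→B d: +{b}
  C via C→a a: +{a}
  S via S→B: +{b}
  S via S→c: +{c}
  S via S→d A: +{d}
  FIRST[S]={b,c,d}  FIRST[A]={d}  FIRST[B]={b}  FIRST[C]={a,b}
round 2:
  A via A→B: +{b}
  FIRST[S]={b,c,d}  FIRST[A]={b,d}  FIRST[B]={b}  FIRST[C]={a,b}
round 3: (no change)
  FIRST[S]={b,c,d}  FIRST[A]={b,d}  FIRST[B]={b}  FIRST[C]={a,b}

FIRST(S) = ["b", "c", "d"]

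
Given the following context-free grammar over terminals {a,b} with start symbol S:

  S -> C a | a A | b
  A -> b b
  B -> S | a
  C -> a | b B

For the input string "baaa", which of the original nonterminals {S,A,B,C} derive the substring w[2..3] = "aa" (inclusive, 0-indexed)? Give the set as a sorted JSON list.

Convert to CNF:
  S -> C T1 | T1 A | b
  A -> T0 T0
  B -> C T1 | T1 A | a | b
  C -> T0 B | a
  T0 -> b
  T1 -> a

Fill CYK table bottom-up (cells [i..j] with 2 ≤ i ≤ j ≤ 3 only):
  T[2,2] 'a' = {B,C,T1}  orig:{B,C}
  T[3,3] 'a' = {B,C,T1}  orig:{B,C}
  T[2,3] 'aa' = {B,S}

Original NTs in T[2,3] deriving "aa": ["B", "S"]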